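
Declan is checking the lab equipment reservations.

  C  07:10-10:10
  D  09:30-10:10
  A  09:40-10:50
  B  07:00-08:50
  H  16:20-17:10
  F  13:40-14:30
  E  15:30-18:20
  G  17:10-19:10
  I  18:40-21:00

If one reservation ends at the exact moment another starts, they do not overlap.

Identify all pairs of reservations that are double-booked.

Sorted by start: B, C, D, A, F, E, H, G, I.
C starts before B ends → B and C overlap.
D starts after B ends, so B has no further overlaps.
D starts before C ends → C and D overlap.
A starts before C ends → C and A overlap.
F starts after C ends, so C has no further overlaps.
A starts before D ends → D and A overlap.
F starts after D ends, so D has no further overlaps.
F starts after A ends, so A has no further overlaps.
E starts after F ends, so F has no further overlaps.
H starts before E ends → E and H overlap.
G starts before E ends → E and G overlap.
I starts after E ends.
G starts exactly when H ends (back-to-back, no overlap), so H has no further overlaps.
I starts before G ends → G and I overlap.

A & C, A & D, B & C, C & D, E & G, E & H, G & I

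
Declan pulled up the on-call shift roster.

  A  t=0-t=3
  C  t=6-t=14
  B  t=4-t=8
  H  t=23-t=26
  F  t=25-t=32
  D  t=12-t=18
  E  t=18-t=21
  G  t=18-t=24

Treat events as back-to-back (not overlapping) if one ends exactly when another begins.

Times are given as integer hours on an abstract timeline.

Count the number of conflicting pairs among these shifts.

Sorted by start: A, B, C, D, E, G, H, F.
B starts after A ends; A is clear from here.
C starts before B ends → B and C overlap.
D starts after B ends; B is clear from here.
D starts before C ends → C and D overlap.
E starts after C ends; C is clear from here.
E starts exactly when D ends (back-to-back, no overlap); D is clear from here.
G starts before E ends → E and G overlap.
H starts after E ends; E is clear from here.
H starts before G ends → G and H overlap.
F starts after G ends.
F starts before H ends → H and F overlap.
Overlapping pairs: B & C, C & D, E & G, F & H, G & H — 5 in total.

5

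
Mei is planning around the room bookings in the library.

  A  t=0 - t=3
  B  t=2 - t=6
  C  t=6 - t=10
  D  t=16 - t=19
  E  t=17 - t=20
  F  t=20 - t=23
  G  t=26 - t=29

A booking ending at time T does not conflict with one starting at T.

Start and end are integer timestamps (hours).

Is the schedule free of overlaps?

Sorted by start: A, B, C, D, E, F, G.
B starts before A ends → A and B overlap.
That's a conflict, so the schedule is not conflict-free.

No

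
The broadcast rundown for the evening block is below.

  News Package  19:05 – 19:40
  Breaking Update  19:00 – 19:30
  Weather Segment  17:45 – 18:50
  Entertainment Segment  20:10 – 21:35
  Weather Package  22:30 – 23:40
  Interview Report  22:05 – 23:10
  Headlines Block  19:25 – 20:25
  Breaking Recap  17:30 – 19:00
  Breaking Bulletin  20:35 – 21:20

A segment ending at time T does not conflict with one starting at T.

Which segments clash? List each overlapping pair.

Breaking Bulletin & Entertainment Segment, Breaking Recap & Weather Segment, Breaking Update & Headlines Block, Breaking Update & News Package, Entertainment Segment & Headlines Block, Headlines Block & News Package, Interview Report & Weather Package

Sorted by start: Breaking Recap, Weather Segment, Breaking Update, News Package, Headlines Block, Entertainment Segment, Breaking Bulletin, Interview Report, Weather Package.
Weather Segment starts before Breaking Recap ends → Breaking Recap and Weather Segment overlap.
Breaking Update starts exactly when Breaking Recap ends (back-to-back, no overlap), so Breaking Recap has no further overlaps.
Breaking Update starts after Weather Segment ends, so Weather Segment has no further overlaps.
News Package starts before Breaking Update ends → Breaking Update and News Package overlap.
Headlines Block starts before Breaking Update ends → Breaking Update and Headlines Block overlap.
Entertainment Segment starts after Breaking Update ends, so Breaking Update has no further overlaps.
Headlines Block starts before News Package ends → News Package and Headlines Block overlap.
Entertainment Segment starts after News Package ends, so News Package has no further overlaps.
Entertainment Segment starts before Headlines Block ends → Headlines Block and Entertainment Segment overlap.
Breaking Bulletin starts after Headlines Block ends, so Headlines Block has no further overlaps.
Breaking Bulletin starts before Entertainment Segment ends → Entertainment Segment and Breaking Bulletin overlap.
Interview Report starts after Entertainment Segment ends, so Entertainment Segment has no further overlaps.
Interview Report starts after Breaking Bulletin ends, so Breaking Bulletin has no further overlaps.
Weather Package starts before Interview Report ends → Interview Report and Weather Package overlap.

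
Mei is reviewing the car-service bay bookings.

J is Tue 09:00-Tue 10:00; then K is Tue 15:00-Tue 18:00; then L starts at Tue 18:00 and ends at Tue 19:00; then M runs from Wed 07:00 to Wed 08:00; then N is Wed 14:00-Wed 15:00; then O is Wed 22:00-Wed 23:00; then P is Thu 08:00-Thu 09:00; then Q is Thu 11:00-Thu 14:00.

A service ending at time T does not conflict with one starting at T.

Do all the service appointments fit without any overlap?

Two intervals overlap when each starts before the other ends.
Sorted by start: J, K, L, M, N, O, P, Q.
K starts after J ends — done with J.
L starts exactly when K ends (back-to-back, no overlap) — done with K.
M starts after L ends — done with L.
N starts after M ends — done with M.
O starts after N ends — done with N.
P starts after O ends — done with O.
Q starts after P ends.
Every pair is clear; the schedule has no overlaps.

Yes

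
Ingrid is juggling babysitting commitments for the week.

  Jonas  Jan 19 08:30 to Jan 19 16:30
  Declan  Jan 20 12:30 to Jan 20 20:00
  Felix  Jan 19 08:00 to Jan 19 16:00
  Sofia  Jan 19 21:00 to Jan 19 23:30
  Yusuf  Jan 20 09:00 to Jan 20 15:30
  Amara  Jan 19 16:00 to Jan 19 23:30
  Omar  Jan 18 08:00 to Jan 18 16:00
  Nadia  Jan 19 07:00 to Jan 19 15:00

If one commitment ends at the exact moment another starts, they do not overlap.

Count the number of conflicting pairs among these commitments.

6

Sorted by start: Omar, Nadia, Felix, Jonas, Amara, Sofia, Yusuf, Declan.
Nadia starts after Omar ends; Omar is clear from here.
Felix starts before Nadia ends → Nadia and Felix overlap.
Jonas starts before Nadia ends → Nadia and Jonas overlap.
Amara starts after Nadia ends; Nadia is clear from here.
Jonas starts before Felix ends → Felix and Jonas overlap.
Amara starts exactly when Felix ends (back-to-back, no overlap); Felix is clear from here.
Amara starts before Jonas ends → Jonas and Amara overlap.
Sofia starts after Jonas ends; Jonas is clear from here.
Sofia starts before Amara ends → Amara and Sofia overlap.
Yusuf starts after Amara ends; Amara is clear from here.
Yusuf starts after Sofia ends; Sofia is clear from here.
Declan starts before Yusuf ends → Yusuf and Declan overlap.
Overlapping pairs: Amara & Jonas, Amara & Sofia, Declan & Yusuf, Felix & Jonas, Felix & Nadia, Jonas & Nadia — 6 in total.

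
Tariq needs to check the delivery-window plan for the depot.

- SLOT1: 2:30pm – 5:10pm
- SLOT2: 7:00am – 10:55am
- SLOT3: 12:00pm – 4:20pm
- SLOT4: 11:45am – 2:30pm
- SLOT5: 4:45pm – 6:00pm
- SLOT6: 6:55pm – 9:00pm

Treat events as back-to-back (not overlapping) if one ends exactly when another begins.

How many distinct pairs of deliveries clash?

3

Sorted by start: SLOT2, SLOT4, SLOT3, SLOT1, SLOT5, SLOT6.
SLOT4 starts after SLOT2 ends; SLOT2 is clear from here.
SLOT3 starts before SLOT4 ends → SLOT4 and SLOT3 overlap.
SLOT1 starts exactly when SLOT4 ends (back-to-back, no overlap); SLOT4 is clear from here.
SLOT1 starts before SLOT3 ends → SLOT3 and SLOT1 overlap.
SLOT5 starts after SLOT3 ends; SLOT3 is clear from here.
SLOT5 starts before SLOT1 ends → SLOT1 and SLOT5 overlap.
SLOT6 starts after SLOT1 ends.
SLOT6 starts after SLOT5 ends.
Overlapping pairs: SLOT1 & SLOT3, SLOT1 & SLOT5, SLOT3 & SLOT4 — 3 in total.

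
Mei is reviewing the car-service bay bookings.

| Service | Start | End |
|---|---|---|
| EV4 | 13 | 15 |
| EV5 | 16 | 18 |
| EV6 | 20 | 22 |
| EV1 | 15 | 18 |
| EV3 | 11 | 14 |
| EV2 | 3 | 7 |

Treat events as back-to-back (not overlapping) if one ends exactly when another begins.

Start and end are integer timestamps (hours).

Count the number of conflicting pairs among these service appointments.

2

Sorted by start: EV2, EV3, EV4, EV1, EV5, EV6.
EV3 starts after EV2 ends; EV2 is clear from here.
EV4 starts before EV3 ends → EV3 and EV4 overlap.
EV1 starts after EV3 ends; EV3 is clear from here.
EV1 starts exactly when EV4 ends (back-to-back, no overlap); EV4 is clear from here.
EV5 starts before EV1 ends → EV1 and EV5 overlap.
EV6 starts after EV1 ends.
EV6 starts after EV5 ends.
Overlapping pairs: EV1 & EV5, EV3 & EV4 — 2 in total.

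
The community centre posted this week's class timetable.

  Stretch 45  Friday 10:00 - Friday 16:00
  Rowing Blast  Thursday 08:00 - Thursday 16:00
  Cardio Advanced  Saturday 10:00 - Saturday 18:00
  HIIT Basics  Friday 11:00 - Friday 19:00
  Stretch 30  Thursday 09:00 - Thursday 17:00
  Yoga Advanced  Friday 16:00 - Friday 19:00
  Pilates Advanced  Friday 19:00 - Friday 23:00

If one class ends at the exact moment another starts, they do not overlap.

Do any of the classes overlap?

Yes

Sorted by start: Rowing Blast, Stretch 30, Stretch 45, HIIT Basics, Yoga Advanced, Pilates Advanced, Cardio Advanced.
Stretch 30 starts before Rowing Blast ends → Rowing Blast and Stretch 30 overlap.
That's a conflict, so the schedule is not conflict-free.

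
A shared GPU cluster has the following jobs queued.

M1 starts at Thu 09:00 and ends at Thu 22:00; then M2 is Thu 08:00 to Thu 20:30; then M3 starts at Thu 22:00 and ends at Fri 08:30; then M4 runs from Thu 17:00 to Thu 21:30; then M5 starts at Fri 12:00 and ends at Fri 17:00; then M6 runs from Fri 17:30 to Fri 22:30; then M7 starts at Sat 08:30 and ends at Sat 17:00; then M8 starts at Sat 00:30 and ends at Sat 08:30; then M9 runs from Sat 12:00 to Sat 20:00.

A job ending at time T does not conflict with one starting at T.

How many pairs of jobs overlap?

4

Sorted by start: M2, M1, M4, M3, M5, M6, M8, M7, M9.
M1 starts before M2 ends → M2 and M1 overlap.
M4 starts before M2 ends → M2 and M4 overlap.
M3 starts after M2 ends, so M2 has no further overlaps.
M4 starts before M1 ends → M1 and M4 overlap.
M3 starts exactly when M1 ends (back-to-back, no overlap), so M1 has no further overlaps.
M3 starts after M4 ends, so M4 has no further overlaps.
M5 starts after M3 ends, so M3 has no further overlaps.
M6 starts after M5 ends, so M5 has no further overlaps.
M8 starts after M6 ends, so M6 has no further overlaps.
M7 starts exactly when M8 ends (back-to-back, no overlap), so M8 has no further overlaps.
M9 starts before M7 ends → M7 and M9 overlap.
Overlapping pairs: M1 & M2, M1 & M4, M2 & M4, M7 & M9 — 4 in total.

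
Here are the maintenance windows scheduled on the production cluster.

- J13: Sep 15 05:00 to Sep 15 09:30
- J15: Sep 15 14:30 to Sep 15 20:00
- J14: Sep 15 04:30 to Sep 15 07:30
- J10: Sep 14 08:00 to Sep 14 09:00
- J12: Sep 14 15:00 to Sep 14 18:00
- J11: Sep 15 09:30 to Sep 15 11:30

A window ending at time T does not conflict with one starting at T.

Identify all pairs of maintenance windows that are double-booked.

J13 & J14

Sorted by start: J10, J12, J14, J13, J11, J15.
J12 starts after J10 ends, so nothing later overlaps J10 either.
J14 starts after J12 ends, so nothing later overlaps J12 either.
J13 starts before J14 ends → J14 and J13 overlap.
J11 starts after J14 ends, so nothing later overlaps J14 either.
J11 starts exactly when J13 ends (back-to-back, no overlap), so nothing later overlaps J13 either.
J15 starts after J11 ends.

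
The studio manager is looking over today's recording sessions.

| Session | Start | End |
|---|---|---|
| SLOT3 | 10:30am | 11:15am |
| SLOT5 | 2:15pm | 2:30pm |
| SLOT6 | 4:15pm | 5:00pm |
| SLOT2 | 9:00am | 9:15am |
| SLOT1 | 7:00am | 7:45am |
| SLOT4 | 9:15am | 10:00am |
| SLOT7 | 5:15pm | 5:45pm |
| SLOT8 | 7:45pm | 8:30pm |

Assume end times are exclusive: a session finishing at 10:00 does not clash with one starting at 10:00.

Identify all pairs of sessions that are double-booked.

no overlapping pairs

Sorted by start: SLOT1, SLOT2, SLOT4, SLOT3, SLOT5, SLOT6, SLOT7, SLOT8.
SLOT2 starts after SLOT1 ends, so SLOT1 has no further overlaps.
SLOT4 starts exactly when SLOT2 ends (back-to-back, no overlap), so SLOT2 has no further overlaps.
SLOT3 starts after SLOT4 ends, so SLOT4 has no further overlaps.
SLOT5 starts after SLOT3 ends, so SLOT3 has no further overlaps.
SLOT6 starts after SLOT5 ends, so SLOT5 has no further overlaps.
SLOT7 starts after SLOT6 ends, so SLOT6 has no further overlaps.
SLOT8 starts after SLOT7 ends.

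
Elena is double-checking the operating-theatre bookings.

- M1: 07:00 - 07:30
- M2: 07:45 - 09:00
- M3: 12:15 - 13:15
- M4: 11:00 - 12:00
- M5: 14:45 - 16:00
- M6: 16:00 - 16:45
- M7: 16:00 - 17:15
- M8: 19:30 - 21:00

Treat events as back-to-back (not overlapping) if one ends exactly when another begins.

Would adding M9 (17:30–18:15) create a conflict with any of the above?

No — it doesn't clash with anything

M1: ends 07:30 at or before M9 starts 17:30 → clear.
M2: ends 09:00 at or before M9 starts 17:30 → clear.
M4: ends 12:00 at or before M9 starts 17:30 → clear.
M3: ends 13:15 at or before M9 starts 17:30 → clear.
M5: ends 16:00 at or before M9 starts 17:30 → clear.
M6: ends 16:45 at or before M9 starts 17:30 → clear.
M7: ends 17:15 at or before M9 starts 17:30 → clear.
M8: starts 19:30 at or after M9 ends 18:15 → clear.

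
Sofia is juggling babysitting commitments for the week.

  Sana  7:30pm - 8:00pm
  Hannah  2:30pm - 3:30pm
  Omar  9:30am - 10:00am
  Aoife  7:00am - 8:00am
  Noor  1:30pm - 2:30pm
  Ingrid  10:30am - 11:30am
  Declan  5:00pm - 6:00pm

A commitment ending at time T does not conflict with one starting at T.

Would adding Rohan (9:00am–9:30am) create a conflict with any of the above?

Aoife: ends 8:00am at or before Rohan starts 9:00am → clear.
Omar: starts 9:30am at or after Rohan ends 9:30am → clear.
Ingrid: starts 10:30am at or after Rohan ends 9:30am → clear.
Noor: starts 1:30pm at or after Rohan ends 9:30am → clear.
Hannah: starts 2:30pm at or after Rohan ends 9:30am → clear.
Declan: starts 5:00pm at or after Rohan ends 9:30am → clear.
Sana: starts 7:30pm at or after Rohan ends 9:30am → clear.

No — it doesn't clash with anything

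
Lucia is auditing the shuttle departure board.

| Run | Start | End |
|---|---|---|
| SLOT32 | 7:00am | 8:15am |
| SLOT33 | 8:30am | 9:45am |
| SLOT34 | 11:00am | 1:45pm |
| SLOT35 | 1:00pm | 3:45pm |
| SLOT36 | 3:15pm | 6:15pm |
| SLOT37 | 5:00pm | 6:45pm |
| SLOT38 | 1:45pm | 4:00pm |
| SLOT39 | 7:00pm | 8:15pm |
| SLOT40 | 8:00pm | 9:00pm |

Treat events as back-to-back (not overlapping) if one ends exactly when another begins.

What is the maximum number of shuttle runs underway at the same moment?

Sort all start/end points and keep a running count:
7:00am start SLOT32 → 1
8:15am end SLOT32 → 0
8:30am start SLOT33 → 1
9:45am end SLOT33 → 0
11:00am start SLOT34 → 1
1:00pm start SLOT35 → 2
1:45pm end SLOT34 → 1
1:45pm start SLOT38 → 2
3:15pm start SLOT36 → 3
3:45pm end SLOT35 → 2
4:00pm end SLOT38 → 1
5:00pm start SLOT37 → 2
6:15pm end SLOT36 → 1
6:45pm end SLOT37 → 0
7:00pm start SLOT39 → 1
8:00pm start SLOT40 → 2
8:15pm end SLOT39 → 1
9:00pm end SLOT40 → 0
Peak is 3, at 3:15pm (SLOT35, SLOT36, SLOT38).

3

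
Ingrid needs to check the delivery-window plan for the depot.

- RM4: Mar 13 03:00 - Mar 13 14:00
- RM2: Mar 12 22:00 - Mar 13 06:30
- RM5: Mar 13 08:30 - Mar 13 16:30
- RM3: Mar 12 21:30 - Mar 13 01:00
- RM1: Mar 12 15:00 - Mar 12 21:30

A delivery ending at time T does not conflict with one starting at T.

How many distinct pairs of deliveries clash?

3

Sorted by start: RM1, RM3, RM2, RM4, RM5.
RM3 starts exactly when RM1 ends (back-to-back, no overlap), so RM1 has no further overlaps.
RM2 starts before RM3 ends → RM3 and RM2 overlap.
RM4 starts after RM3 ends, so RM3 has no further overlaps.
RM4 starts before RM2 ends → RM2 and RM4 overlap.
RM5 starts after RM2 ends.
RM5 starts before RM4 ends → RM4 and RM5 overlap.
Overlapping pairs: RM2 & RM3, RM2 & RM4, RM4 & RM5 — 3 in total.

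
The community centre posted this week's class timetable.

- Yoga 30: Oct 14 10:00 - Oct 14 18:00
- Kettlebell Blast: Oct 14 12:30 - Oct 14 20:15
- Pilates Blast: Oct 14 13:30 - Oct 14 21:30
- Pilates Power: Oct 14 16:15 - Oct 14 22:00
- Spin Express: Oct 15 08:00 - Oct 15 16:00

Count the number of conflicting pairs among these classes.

Sorted by start: Yoga 30, Kettlebell Blast, Pilates Blast, Pilates Power, Spin Express.
Kettlebell Blast starts before Yoga 30 ends → Yoga 30 and Kettlebell Blast overlap.
Pilates Blast starts before Yoga 30 ends → Yoga 30 and Pilates Blast overlap.
Pilates Power starts before Yoga 30 ends → Yoga 30 and Pilates Power overlap.
Spin Express starts after Yoga 30 ends.
Pilates Blast starts before Kettlebell Blast ends → Kettlebell Blast and Pilates Blast overlap.
Pilates Power starts before Kettlebell Blast ends → Kettlebell Blast and Pilates Power overlap.
Spin Express starts after Kettlebell Blast ends.
Pilates Power starts before Pilates Blast ends → Pilates Blast and Pilates Power overlap.
Spin Express starts after Pilates Blast ends.
Spin Express starts after Pilates Power ends.
Overlapping pairs: Kettlebell Blast & Pilates Blast, Kettlebell Blast & Pilates Power, Kettlebell Blast & Yoga 30, Pilates Blast & Pilates Power, Pilates Blast & Yoga 30, Pilates Power & Yoga 30 — 6 in total.

6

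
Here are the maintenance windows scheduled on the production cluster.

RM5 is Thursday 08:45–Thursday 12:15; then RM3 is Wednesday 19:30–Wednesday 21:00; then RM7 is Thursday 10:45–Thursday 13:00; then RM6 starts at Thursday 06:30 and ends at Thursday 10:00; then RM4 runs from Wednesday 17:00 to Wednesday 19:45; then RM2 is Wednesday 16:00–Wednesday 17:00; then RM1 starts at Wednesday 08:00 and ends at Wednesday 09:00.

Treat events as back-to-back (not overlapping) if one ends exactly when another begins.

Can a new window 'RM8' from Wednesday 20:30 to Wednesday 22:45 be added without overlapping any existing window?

No — it overlaps RM3

RM1: ends Wednesday 09:00 at or before RM8 starts Wednesday 20:30 → clear.
RM2: ends Wednesday 17:00 at or before RM8 starts Wednesday 20:30 → clear.
RM4: ends Wednesday 19:45 at or before RM8 starts Wednesday 20:30 → clear.
RM3: starts Wednesday 19:30 before RM8 ends Wednesday 22:45, and ends Wednesday 21:00 after RM8 starts Wednesday 20:30 → overlap.
RM6: starts Thursday 06:30 at or after RM8 ends Wednesday 22:45 → clear.
RM5: starts Thursday 08:45 at or after RM8 ends Wednesday 22:45 → clear.
RM7: starts Thursday 10:45 at or after RM8 ends Wednesday 22:45 → clear.
RM8 overlaps RM3.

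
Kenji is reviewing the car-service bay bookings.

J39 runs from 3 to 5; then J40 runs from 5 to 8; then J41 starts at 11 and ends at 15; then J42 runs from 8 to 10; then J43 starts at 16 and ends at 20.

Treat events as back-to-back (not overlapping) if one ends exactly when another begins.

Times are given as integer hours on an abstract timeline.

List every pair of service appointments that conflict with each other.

Sorted by start: J39, J40, J42, J41, J43.
J40 starts exactly when J39 ends (back-to-back, no overlap), so J39 has no further overlaps.
J42 starts exactly when J40 ends (back-to-back, no overlap), so J40 has no further overlaps.
J41 starts after J42 ends, so J42 has no further overlaps.
J43 starts after J41 ends.

no conflicts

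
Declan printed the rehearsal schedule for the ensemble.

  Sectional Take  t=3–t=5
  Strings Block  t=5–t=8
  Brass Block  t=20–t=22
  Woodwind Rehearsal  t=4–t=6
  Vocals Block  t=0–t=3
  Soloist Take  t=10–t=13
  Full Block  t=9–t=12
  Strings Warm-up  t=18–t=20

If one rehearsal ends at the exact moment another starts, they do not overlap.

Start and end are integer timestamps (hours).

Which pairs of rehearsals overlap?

Full Block & Soloist Take, Sectional Take & Woodwind Rehearsal, Strings Block & Woodwind Rehearsal

Check each pair: they overlap iff neither finishes before the other starts.
Sorted by start: Vocals Block, Sectional Take, Woodwind Rehearsal, Strings Block, Full Block, Soloist Take, Strings Warm-up, Brass Block.
Sectional Take starts exactly when Vocals Block ends (back-to-back, no overlap) — done with Vocals Block.
Woodwind Rehearsal starts before Sectional Take ends → Sectional Take and Woodwind Rehearsal overlap.
Strings Block starts exactly when Sectional Take ends (back-to-back, no overlap) — done with Sectional Take.
Strings Block starts before Woodwind Rehearsal ends → Woodwind Rehearsal and Strings Block overlap.
Full Block starts after Woodwind Rehearsal ends — done with Woodwind Rehearsal.
Full Block starts after Strings Block ends — done with Strings Block.
Soloist Take starts before Full Block ends → Full Block and Soloist Take overlap.
Strings Warm-up starts after Full Block ends — done with Full Block.
Strings Warm-up starts after Soloist Take ends — done with Soloist Take.
Brass Block starts exactly when Strings Warm-up ends (back-to-back, no overlap).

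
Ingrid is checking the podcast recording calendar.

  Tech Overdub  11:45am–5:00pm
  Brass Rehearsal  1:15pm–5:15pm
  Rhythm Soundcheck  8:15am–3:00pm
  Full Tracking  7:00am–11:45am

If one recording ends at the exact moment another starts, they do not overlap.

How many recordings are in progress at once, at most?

Sweep the timeline, counting +1 at each start and −1 at each end (ends before starts at a tie):
7:00am start Full Tracking → 1
8:15am start Rhythm Soundcheck → 2
11:45am end Full Tracking → 1
11:45am start Tech Overdub → 2
1:15pm start Brass Rehearsal → 3
3:00pm end Rhythm Soundcheck → 2
5:00pm end Tech Overdub → 1
5:15pm end Brass Rehearsal → 0
Peak is 3, at 1:15pm (Brass Rehearsal, Rhythm Soundcheck, Tech Overdub).

3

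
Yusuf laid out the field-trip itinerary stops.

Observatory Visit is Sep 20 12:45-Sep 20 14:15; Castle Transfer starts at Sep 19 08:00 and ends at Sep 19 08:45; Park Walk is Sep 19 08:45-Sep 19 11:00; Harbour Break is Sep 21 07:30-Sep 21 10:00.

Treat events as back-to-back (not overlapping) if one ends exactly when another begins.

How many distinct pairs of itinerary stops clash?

Check each pair: they overlap iff neither finishes before the other starts.
Sorted by start: Castle Transfer, Park Walk, Observatory Visit, Harbour Break.
Park Walk starts exactly when Castle Transfer ends (back-to-back, no overlap), so nothing later overlaps Castle Transfer either.
Observatory Visit starts after Park Walk ends, so nothing later overlaps Park Walk either.
Harbour Break starts after Observatory Visit ends.
No pair overlaps.

0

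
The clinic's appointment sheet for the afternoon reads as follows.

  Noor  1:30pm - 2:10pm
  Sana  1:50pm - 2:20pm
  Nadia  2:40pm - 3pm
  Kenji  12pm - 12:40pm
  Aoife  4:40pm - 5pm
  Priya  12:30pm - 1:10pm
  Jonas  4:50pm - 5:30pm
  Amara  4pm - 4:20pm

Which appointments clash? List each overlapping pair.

Sorted by start: Kenji, Priya, Noor, Sana, Nadia, Amara, Aoife, Jonas.
Priya starts before Kenji ends → Kenji and Priya overlap.
Noor starts after Kenji ends, so nothing later overlaps Kenji either.
Noor starts after Priya ends, so nothing later overlaps Priya either.
Sana starts before Noor ends → Noor and Sana overlap.
Nadia starts after Noor ends, so nothing later overlaps Noor either.
Nadia starts after Sana ends, so nothing later overlaps Sana either.
Amara starts after Nadia ends, so nothing later overlaps Nadia either.
Aoife starts after Amara ends, so nothing later overlaps Amara either.
Jonas starts before Aoife ends → Aoife and Jonas overlap.

Aoife & Jonas, Kenji & Priya, Noor & Sana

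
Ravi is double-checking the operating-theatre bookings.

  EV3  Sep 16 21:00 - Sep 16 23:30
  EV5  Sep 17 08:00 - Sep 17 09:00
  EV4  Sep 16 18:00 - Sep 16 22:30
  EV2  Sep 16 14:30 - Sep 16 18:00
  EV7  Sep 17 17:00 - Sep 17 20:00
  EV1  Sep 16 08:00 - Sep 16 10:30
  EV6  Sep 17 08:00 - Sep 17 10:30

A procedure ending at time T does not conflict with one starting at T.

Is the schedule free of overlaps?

No

Sorted by start: EV1, EV2, EV4, EV3, EV5, EV6, EV7.
EV2 starts after EV1 ends, so EV1 has no further overlaps.
EV4 starts exactly when EV2 ends (back-to-back, no overlap), so EV2 has no further overlaps.
EV3 starts before EV4 ends → EV4 and EV3 overlap.
That's a conflict, so the schedule is not conflict-free.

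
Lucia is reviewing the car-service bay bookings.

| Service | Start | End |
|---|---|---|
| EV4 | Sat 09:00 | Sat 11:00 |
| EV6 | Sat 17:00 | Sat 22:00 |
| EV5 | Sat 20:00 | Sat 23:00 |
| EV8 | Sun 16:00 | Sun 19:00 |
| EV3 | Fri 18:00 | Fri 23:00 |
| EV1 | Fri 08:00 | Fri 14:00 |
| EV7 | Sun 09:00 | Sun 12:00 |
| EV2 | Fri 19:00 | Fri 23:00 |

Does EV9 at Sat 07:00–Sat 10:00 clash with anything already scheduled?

EV1: ends Fri 14:00 at or before EV9 starts Sat 07:00 → clear.
EV3: ends Fri 23:00 at or before EV9 starts Sat 07:00 → clear.
EV2: ends Fri 23:00 at or before EV9 starts Sat 07:00 → clear.
EV4: starts Sat 09:00 before EV9 ends Sat 10:00, and ends Sat 11:00 after EV9 starts Sat 07:00 → overlap.
EV6: starts Sat 17:00 at or after EV9 ends Sat 10:00 → clear.
EV5: starts Sat 20:00 at or after EV9 ends Sat 10:00 → clear.
EV7: starts Sun 09:00 at or after EV9 ends Sat 10:00 → clear.
EV8: starts Sun 16:00 at or after EV9 ends Sat 10:00 → clear.
EV9 overlaps EV4.

Yes — it overlaps EV4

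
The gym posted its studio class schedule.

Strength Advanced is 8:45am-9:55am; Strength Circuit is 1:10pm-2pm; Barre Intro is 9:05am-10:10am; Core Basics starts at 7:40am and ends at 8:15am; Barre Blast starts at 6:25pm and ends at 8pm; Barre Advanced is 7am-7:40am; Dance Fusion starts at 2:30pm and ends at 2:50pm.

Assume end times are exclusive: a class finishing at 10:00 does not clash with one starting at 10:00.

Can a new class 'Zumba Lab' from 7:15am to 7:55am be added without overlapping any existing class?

Barre Advanced: starts 7am before Zumba Lab ends 7:55am, and ends 7:40am after Zumba Lab starts 7:15am → overlap.
Core Basics: starts 7:40am before Zumba Lab ends 7:55am, and ends 8:15am after Zumba Lab starts 7:15am → overlap.
Strength Advanced: starts 8:45am at or after Zumba Lab ends 7:55am → clear.
Barre Intro: starts 9:05am at or after Zumba Lab ends 7:55am → clear.
Strength Circuit: starts 1:10pm at or after Zumba Lab ends 7:55am → clear.
Dance Fusion: starts 2:30pm at or after Zumba Lab ends 7:55am → clear.
Barre Blast: starts 6:25pm at or after Zumba Lab ends 7:55am → clear.
Zumba Lab overlaps Barre Advanced, Core Basics.

No — it overlaps Barre Advanced, Core Basics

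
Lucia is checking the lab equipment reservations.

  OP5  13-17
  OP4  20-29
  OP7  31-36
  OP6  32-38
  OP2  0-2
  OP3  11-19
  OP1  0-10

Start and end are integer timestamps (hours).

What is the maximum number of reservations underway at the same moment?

Sweep the timeline, counting +1 at each start and −1 at each end (ends before starts at a tie):
0 start OP1 → 1
0 start OP2 → 2
2 end OP2 → 1
10 end OP1 → 0
11 start OP3 → 1
13 start OP5 → 2
17 end OP5 → 1
19 end OP3 → 0
20 start OP4 → 1
29 end OP4 → 0
31 start OP7 → 1
32 start OP6 → 2
36 end OP7 → 1
38 end OP6 → 0
Peak is 2, at 0 (OP1, OP2).

2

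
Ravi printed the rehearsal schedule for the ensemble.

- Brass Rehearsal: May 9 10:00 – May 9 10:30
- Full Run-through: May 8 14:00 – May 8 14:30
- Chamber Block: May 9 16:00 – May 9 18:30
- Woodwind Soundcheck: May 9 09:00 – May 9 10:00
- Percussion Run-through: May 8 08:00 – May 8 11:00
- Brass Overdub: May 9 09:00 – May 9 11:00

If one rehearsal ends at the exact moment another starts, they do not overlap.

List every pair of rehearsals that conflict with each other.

Sorted by start: Percussion Run-through, Full Run-through, Woodwind Soundcheck, Brass Overdub, Brass Rehearsal, Chamber Block.
Full Run-through starts after Percussion Run-through ends, so nothing later overlaps Percussion Run-through either.
Woodwind Soundcheck starts after Full Run-through ends, so nothing later overlaps Full Run-through either.
Brass Overdub starts before Woodwind Soundcheck ends → Woodwind Soundcheck and Brass Overdub overlap.
Brass Rehearsal starts exactly when Woodwind Soundcheck ends (back-to-back, no overlap), so nothing later overlaps Woodwind Soundcheck either.
Brass Rehearsal starts before Brass Overdub ends → Brass Overdub and Brass Rehearsal overlap.
Chamber Block starts after Brass Overdub ends.
Chamber Block starts after Brass Rehearsal ends.

Brass Overdub & Brass Rehearsal, Brass Overdub & Woodwind Soundcheck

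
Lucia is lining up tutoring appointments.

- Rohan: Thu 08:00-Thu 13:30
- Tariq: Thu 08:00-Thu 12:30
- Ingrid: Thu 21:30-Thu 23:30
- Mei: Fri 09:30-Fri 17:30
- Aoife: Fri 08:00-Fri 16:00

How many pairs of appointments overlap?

2

Sorted by start: Tariq, Rohan, Ingrid, Aoife, Mei.
Rohan starts before Tariq ends → Tariq and Rohan overlap.
Ingrid starts after Tariq ends, so Tariq has no further overlaps.
Ingrid starts after Rohan ends, so Rohan has no further overlaps.
Aoife starts after Ingrid ends, so Ingrid has no further overlaps.
Mei starts before Aoife ends → Aoife and Mei overlap.
Overlapping pairs: Aoife & Mei, Rohan & Tariq — 2 in total.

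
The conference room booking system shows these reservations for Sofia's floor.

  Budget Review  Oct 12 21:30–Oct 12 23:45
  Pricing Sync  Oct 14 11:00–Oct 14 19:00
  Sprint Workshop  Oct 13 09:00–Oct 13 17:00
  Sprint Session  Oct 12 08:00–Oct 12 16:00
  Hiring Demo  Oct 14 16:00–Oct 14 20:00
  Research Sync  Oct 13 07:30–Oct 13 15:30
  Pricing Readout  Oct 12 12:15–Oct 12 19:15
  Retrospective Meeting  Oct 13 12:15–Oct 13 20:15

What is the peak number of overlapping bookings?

Walk through starts and ends in time order (an end at T is processed before a start at T):
Oct 12 08:00 start Sprint Session → 1
Oct 12 12:15 start Pricing Readout → 2
Oct 12 16:00 end Sprint Session → 1
Oct 12 19:15 end Pricing Readout → 0
Oct 12 21:30 start Budget Review → 1
Oct 12 23:45 end Budget Review → 0
Oct 13 07:30 start Research Sync → 1
Oct 13 09:00 start Sprint Workshop → 2
Oct 13 12:15 start Retrospective Meeting → 3
Oct 13 15:30 end Research Sync → 2
Oct 13 17:00 end Sprint Workshop → 1
Oct 13 20:15 end Retrospective Meeting → 0
Oct 14 11:00 start Pricing Sync → 1
Oct 14 16:00 start Hiring Demo → 2
Oct 14 19:00 end Pricing Sync → 1
Oct 14 20:00 end Hiring Demo → 0
Peak is 3, at Oct 13 12:15 (Research Sync, Retrospective Meeting, Sprint Workshop).

3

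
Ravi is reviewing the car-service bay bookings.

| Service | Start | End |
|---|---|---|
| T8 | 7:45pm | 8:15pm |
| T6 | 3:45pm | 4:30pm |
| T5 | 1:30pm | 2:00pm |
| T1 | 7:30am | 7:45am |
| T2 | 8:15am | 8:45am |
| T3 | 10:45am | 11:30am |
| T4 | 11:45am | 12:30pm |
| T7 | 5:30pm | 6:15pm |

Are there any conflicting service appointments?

Sorted by start: T1, T2, T3, T4, T5, T6, T7, T8.
T2 starts after T1 ends, so nothing later overlaps T1 either.
T3 starts after T2 ends, so nothing later overlaps T2 either.
T4 starts after T3 ends, so nothing later overlaps T3 either.
T5 starts after T4 ends, so nothing later overlaps T4 either.
T6 starts after T5 ends, so nothing later overlaps T5 either.
T7 starts after T6 ends, so nothing later overlaps T6 either.
T8 starts after T7 ends.
Every pair is clear; the schedule has no overlaps.

No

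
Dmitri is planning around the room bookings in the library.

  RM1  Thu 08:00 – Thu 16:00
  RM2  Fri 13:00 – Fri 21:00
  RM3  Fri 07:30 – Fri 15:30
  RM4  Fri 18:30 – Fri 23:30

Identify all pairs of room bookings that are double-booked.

Sorted by start: RM1, RM3, RM2, RM4.
RM3 starts after RM1 ends, so nothing later overlaps RM1 either.
RM2 starts before RM3 ends → RM3 and RM2 overlap.
RM4 starts after RM3 ends.
RM4 starts before RM2 ends → RM2 and RM4 overlap.

RM2 & RM3, RM2 & RM4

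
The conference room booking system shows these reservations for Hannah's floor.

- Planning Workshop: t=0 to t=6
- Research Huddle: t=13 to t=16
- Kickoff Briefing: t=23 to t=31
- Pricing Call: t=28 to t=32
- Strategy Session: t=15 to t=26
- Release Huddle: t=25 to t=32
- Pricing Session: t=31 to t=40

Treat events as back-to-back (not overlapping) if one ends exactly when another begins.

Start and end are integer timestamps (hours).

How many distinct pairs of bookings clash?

8

Sorted by start: Planning Workshop, Research Huddle, Strategy Session, Kickoff Briefing, Release Huddle, Pricing Call, Pricing Session.
Research Huddle starts after Planning Workshop ends; Planning Workshop is clear from here.
Strategy Session starts before Research Huddle ends → Research Huddle and Strategy Session overlap.
Kickoff Briefing starts after Research Huddle ends; Research Huddle is clear from here.
Kickoff Briefing starts before Strategy Session ends → Strategy Session and Kickoff Briefing overlap.
Release Huddle starts before Strategy Session ends → Strategy Session and Release Huddle overlap.
Pricing Call starts after Strategy Session ends; Strategy Session is clear from here.
Release Huddle starts before Kickoff Briefing ends → Kickoff Briefing and Release Huddle overlap.
Pricing Call starts before Kickoff Briefing ends → Kickoff Briefing and Pricing Call overlap.
Pricing Session starts exactly when Kickoff Briefing ends (back-to-back, no overlap).
Pricing Call starts before Release Huddle ends → Release Huddle and Pricing Call overlap.
Pricing Session starts before Release Huddle ends → Release Huddle and Pricing Session overlap.
Pricing Session starts before Pricing Call ends → Pricing Call and Pricing Session overlap.
Overlapping pairs: Kickoff Briefing & Pricing Call, Kickoff Briefing & Release Huddle, Kickoff Briefing & Strategy Session, Pricing Call & Pricing Session, Pricing Call & Release Huddle, Pricing Session & Release Huddle, Release Huddle & Strategy Session, Research Huddle & Strategy Session — 8 in total.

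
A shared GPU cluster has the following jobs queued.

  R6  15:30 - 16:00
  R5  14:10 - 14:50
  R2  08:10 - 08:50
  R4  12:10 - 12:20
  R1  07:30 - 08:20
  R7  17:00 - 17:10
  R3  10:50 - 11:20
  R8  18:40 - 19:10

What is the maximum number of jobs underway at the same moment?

Walk through starts and ends in time order (an end at T is processed before a start at T):
07:30 start R1 → 1
08:10 start R2 → 2
08:20 end R1 → 1
08:50 end R2 → 0
10:50 start R3 → 1
11:20 end R3 → 0
12:10 start R4 → 1
12:20 end R4 → 0
14:10 start R5 → 1
14:50 end R5 → 0
15:30 start R6 → 1
16:00 end R6 → 0
17:00 start R7 → 1
17:10 end R7 → 0
18:40 start R8 → 1
19:10 end R8 → 0
Peak is 2, at 08:10 (R1, R2).

2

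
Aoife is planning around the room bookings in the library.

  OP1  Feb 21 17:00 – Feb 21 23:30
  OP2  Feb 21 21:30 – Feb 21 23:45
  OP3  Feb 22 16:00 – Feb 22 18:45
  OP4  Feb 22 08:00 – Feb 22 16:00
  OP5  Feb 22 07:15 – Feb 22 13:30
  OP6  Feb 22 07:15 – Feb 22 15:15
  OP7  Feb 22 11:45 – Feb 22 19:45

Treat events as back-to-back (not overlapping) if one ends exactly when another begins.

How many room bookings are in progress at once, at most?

Walk through starts and ends in time order (an end at T is processed before a start at T):
Feb 21 17:00 start OP1 → 1
Feb 21 21:30 start OP2 → 2
Feb 21 23:30 end OP1 → 1
Feb 21 23:45 end OP2 → 0
Feb 22 07:15 start OP5 → 1
Feb 22 07:15 start OP6 → 2
Feb 22 08:00 start OP4 → 3
Feb 22 11:45 start OP7 → 4
Feb 22 13:30 end OP5 → 3
Feb 22 15:15 end OP6 → 2
Feb 22 16:00 end OP4 → 1
Feb 22 16:00 start OP3 → 2
Feb 22 18:45 end OP3 → 1
Feb 22 19:45 end OP7 → 0
Peak is 4, at Feb 22 11:45 (OP4, OP5, OP6, OP7).

4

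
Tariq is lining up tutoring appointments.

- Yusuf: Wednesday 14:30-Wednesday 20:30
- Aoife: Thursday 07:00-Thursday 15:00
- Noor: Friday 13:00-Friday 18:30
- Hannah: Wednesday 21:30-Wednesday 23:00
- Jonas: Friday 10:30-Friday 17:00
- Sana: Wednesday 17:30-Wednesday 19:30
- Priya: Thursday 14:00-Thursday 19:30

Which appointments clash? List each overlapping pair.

Aoife & Priya, Jonas & Noor, Sana & Yusuf

Sorted by start: Yusuf, Sana, Hannah, Aoife, Priya, Jonas, Noor.
Sana starts before Yusuf ends → Yusuf and Sana overlap.
Hannah starts after Yusuf ends, so nothing later overlaps Yusuf either.
Hannah starts after Sana ends, so nothing later overlaps Sana either.
Aoife starts after Hannah ends, so nothing later overlaps Hannah either.
Priya starts before Aoife ends → Aoife and Priya overlap.
Jonas starts after Aoife ends, so nothing later overlaps Aoife either.
Jonas starts after Priya ends, so nothing later overlaps Priya either.
Noor starts before Jonas ends → Jonas and Noor overlap.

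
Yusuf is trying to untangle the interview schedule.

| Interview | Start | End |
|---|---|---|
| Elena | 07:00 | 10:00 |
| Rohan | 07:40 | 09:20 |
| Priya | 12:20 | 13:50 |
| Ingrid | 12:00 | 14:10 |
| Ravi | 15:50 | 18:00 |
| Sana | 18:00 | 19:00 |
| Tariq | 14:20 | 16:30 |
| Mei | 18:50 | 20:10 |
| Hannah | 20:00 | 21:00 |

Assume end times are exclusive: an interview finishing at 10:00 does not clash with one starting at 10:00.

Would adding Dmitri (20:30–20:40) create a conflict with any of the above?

Yes — it overlaps Hannah

Elena: ends 10:00 at or before Dmitri starts 20:30 → clear.
Rohan: ends 09:20 at or before Dmitri starts 20:30 → clear.
Ingrid: ends 14:10 at or before Dmitri starts 20:30 → clear.
Priya: ends 13:50 at or before Dmitri starts 20:30 → clear.
Tariq: ends 16:30 at or before Dmitri starts 20:30 → clear.
Ravi: ends 18:00 at or before Dmitri starts 20:30 → clear.
Sana: ends 19:00 at or before Dmitri starts 20:30 → clear.
Mei: ends 20:10 at or before Dmitri starts 20:30 → clear.
Hannah: starts 20:00 before Dmitri ends 20:40, and ends 21:00 after Dmitri starts 20:30 → overlap.
Dmitri overlaps Hannah.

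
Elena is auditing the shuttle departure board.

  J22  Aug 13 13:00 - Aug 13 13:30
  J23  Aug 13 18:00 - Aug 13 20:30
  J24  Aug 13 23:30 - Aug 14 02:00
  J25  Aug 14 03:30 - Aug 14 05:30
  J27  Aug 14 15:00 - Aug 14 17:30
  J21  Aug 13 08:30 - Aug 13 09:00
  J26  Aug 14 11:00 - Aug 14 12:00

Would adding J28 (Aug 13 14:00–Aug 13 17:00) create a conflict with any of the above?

J21: ends Aug 13 09:00 at or before J28 starts Aug 13 14:00 → clear.
J22: ends Aug 13 13:30 at or before J28 starts Aug 13 14:00 → clear.
J23: starts Aug 13 18:00 at or after J28 ends Aug 13 17:00 → clear.
J24: starts Aug 13 23:30 at or after J28 ends Aug 13 17:00 → clear.
J25: starts Aug 14 03:30 at or after J28 ends Aug 13 17:00 → clear.
J26: starts Aug 14 11:00 at or after J28 ends Aug 13 17:00 → clear.
J27: starts Aug 14 15:00 at or after J28 ends Aug 13 17:00 → clear.

No — it doesn't clash with anything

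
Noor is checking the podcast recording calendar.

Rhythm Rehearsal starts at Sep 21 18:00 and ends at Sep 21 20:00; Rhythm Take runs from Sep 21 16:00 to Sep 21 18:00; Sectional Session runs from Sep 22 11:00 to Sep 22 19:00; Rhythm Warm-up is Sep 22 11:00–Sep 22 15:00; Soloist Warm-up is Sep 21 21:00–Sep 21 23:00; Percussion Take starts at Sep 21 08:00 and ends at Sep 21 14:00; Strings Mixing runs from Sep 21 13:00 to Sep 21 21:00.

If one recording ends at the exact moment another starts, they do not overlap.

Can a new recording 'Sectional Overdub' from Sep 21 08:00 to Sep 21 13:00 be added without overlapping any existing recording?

No — it overlaps Percussion Take

Percussion Take: starts Sep 21 08:00 before Sectional Overdub ends Sep 21 13:00, and ends Sep 21 14:00 after Sectional Overdub starts Sep 21 08:00 → overlap.
Strings Mixing: starts Sep 21 13:00 at or after Sectional Overdub ends Sep 21 13:00 → clear.
Rhythm Take: starts Sep 21 16:00 at or after Sectional Overdub ends Sep 21 13:00 → clear.
Rhythm Rehearsal: starts Sep 21 18:00 at or after Sectional Overdub ends Sep 21 13:00 → clear.
Soloist Warm-up: starts Sep 21 21:00 at or after Sectional Overdub ends Sep 21 13:00 → clear.
Rhythm Warm-up: starts Sep 22 11:00 at or after Sectional Overdub ends Sep 21 13:00 → clear.
Sectional Session: starts Sep 22 11:00 at or after Sectional Overdub ends Sep 21 13:00 → clear.
Sectional Overdub overlaps Percussion Take.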